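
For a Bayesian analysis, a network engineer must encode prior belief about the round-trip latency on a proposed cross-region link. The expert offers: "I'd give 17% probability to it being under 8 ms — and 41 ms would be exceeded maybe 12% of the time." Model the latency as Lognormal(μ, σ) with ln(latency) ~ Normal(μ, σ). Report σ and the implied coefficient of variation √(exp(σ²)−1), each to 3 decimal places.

σ ≈ 0.768, CV ≈ 0.896

If T ~ Lognormal(μ,σ) then ln T ~ Normal(μ,σ), so the p-quantile of ln T is μ + z_p·σ.
ln(8) = 2.079 and ln(41) = 3.714; z_{0.17} = -0.9542, z_{0.88} = 1.175.
σ = (3.714 − 2.079)/(1.175 − (-0.9542)) = 0.768.
μ = 2.079 − (-0.9542)·0.768 = 2.812.
CV = √(exp(σ²)−1) = √(exp(0.5891)−1) = 0.896.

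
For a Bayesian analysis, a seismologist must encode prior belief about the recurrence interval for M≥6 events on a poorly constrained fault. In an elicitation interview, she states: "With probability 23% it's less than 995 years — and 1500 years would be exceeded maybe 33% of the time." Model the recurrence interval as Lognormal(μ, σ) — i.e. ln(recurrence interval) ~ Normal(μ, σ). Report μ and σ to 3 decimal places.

μ ≈ 7.160, σ ≈ 0.348

If T ~ Lognormal(μ,σ) then ln T ~ Normal(μ,σ), so the p-quantile of ln T is μ + z_p·σ.
ln(995) = 6.903 and ln(1500) = 7.313; z_{0.23} = -0.7388, z_{0.67} = 0.4399.
σ = (7.313 − 6.903)/(0.4399 − (-0.7388)) = 0.348.
μ = 6.903 − (-0.7388)·0.348 = 7.160.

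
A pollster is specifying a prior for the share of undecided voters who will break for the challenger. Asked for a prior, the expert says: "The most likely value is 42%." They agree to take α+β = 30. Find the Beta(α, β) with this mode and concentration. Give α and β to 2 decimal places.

α = 12.76, β = 17.24

For α,β > 1 the Beta mode is (α−1)/(α+β−2). With α+β = 30, the mode is (α−1)/28.
Set (α−1)/28 = 0.42 → α = 1 + 0.42·28 = 12.76.
β = 30 − α = 17.24.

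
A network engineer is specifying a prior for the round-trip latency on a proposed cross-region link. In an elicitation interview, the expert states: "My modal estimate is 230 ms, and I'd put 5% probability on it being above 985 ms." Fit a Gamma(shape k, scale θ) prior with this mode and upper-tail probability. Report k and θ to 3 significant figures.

k ≈ 2.17, θ ≈ 196

Gamma(k,θ) with k>1 has mode (k−1)θ, so θ = 230/(k−1).
Need P(X < 985) = 0.95 with θ tied to k this way. Start at k = 2, θ = 230: P(X<985) ≈ 0.927.
Too low — raise k to concentrate. Iterating converges to k ≈ 2.17.
Then θ = 230/(2.17−1) ≈ 196.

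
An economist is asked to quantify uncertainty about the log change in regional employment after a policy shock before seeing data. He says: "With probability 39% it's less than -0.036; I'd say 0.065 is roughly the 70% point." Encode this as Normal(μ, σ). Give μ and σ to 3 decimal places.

The p-quantile of Normal(μ,σ) is μ + z_p·σ, with z_{0.39} = -0.2793 and z_{0.7} = 0.5244.
Eliminate σ: μ = (z₂·x₁ − z₁·x₂)/(z₂ − z₁) = (0.5244·-0.036 − (-0.2793)·0.065)/0.8037 = -0.001.
Then σ = (x₂ − x₁)/(z₂ − z₁) = (0.065 − -0.036)/0.8037 = 0.126.

μ = -0.001, σ = 0.126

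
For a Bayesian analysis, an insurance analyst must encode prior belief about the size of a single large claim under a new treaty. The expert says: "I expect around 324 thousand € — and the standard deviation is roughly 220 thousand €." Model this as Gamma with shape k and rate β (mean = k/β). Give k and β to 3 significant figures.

k ≈ 2.17, β ≈ 0.00669

For Gamma(k, rate β): mean = k/β, variance = k/β², so CV = 1/√k.
CV = SD/mean = 220/324 = 0.679, hence k = 1/CV² = 2.17.
Then β = k/mean = 2.17/324 = 0.00669.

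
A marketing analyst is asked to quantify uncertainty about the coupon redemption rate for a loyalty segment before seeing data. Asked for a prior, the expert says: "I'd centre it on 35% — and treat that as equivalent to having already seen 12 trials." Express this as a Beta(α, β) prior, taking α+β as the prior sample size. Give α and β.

Under the effective-sample-size interpretation, Beta(α, β) has prior mean α/(α+β) and prior sample size α+β.
So α+β = 12 and α/(α+β) = 0.35, giving α = 0.35·12 = 4.2 and β = 12 − 4.2 = 7.8.

α = 4.2, β = 7.8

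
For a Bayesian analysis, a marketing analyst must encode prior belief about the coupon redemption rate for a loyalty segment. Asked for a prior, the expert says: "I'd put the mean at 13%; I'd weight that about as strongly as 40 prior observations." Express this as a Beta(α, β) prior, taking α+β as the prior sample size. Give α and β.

Under the effective-sample-size interpretation, Beta(α, β) has prior mean α/(α+β) and prior sample size α+β.
So α+β = 40 and α/(α+β) = 0.13, giving α = 0.13·40 = 5.2 and β = 40 − 5.2 = 34.8.

α = 5.2, β = 34.8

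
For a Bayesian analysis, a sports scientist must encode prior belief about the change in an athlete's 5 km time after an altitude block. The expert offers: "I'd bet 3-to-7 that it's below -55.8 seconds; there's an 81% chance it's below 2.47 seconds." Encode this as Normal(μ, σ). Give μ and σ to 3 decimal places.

μ = -34.009, σ = 41.553

For Normal(μ,σ), the p-quantile is μ + z_p·σ. Here z_{0.3} = -0.5244, z_{0.81} = 0.8779.
So -55.8 = μ − 0.5244σ and 2.47 = μ + 0.8779σ.
Subtracting: σ = (2.47 − -55.8)/(0.8779 − (-0.5244)) = 41.553.
Then μ = -55.8 − (-0.5244)·41.553 = -34.009.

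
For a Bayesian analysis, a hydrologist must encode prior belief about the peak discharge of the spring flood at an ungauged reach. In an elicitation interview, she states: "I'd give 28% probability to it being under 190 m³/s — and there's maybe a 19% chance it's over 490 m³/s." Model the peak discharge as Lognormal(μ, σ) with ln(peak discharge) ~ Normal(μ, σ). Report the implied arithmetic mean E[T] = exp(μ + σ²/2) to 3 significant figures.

E[T] ≈ 342 m³/s

If T ~ Lognormal(μ,σ) then ln T ~ Normal(μ,σ), so the p-quantile of ln T is μ + z_p·σ.
ln(190) = 5.247 and ln(490) = 6.194; z_{0.28} = -0.5828, z_{0.81} = 0.8779.
σ = (6.194 − 5.247)/(0.8779 − (-0.5828)) = 0.649.
μ = 5.247 − (-0.5828)·0.649 = 5.625.
E[T] = exp(μ + σ²/2) = exp(5.625 + 0.2103) = 342 m³/s.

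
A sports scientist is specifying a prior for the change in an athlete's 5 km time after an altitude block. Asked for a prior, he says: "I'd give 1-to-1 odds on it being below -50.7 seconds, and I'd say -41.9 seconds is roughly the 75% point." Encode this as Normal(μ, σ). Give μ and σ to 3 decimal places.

The p-quantile of Normal(μ,σ) is μ + z_p·σ, with z_{0.5} = 0 and z_{0.75} = 0.6745.
Eliminate σ: μ = (z₂·x₁ − z₁·x₂)/(z₂ − z₁) = (0.6745·-50.7 − (0)·-41.9)/0.6745 = -50.700.
Then σ = (x₂ − x₁)/(z₂ − z₁) = (-41.9 − -50.7)/0.6745 = 13.047.

μ = -50.700, σ = 13.047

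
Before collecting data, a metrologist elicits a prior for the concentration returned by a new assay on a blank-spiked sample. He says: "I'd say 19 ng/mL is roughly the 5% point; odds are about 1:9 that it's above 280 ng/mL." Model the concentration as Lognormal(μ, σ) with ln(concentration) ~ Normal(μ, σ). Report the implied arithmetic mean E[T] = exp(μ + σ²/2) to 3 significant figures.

E[T] ≈ 132 ng/mL

If T ~ Lognormal(μ,σ) then ln T ~ Normal(μ,σ), so the p-quantile of ln T is μ + z_p·σ.
ln(19) = 2.944 and ln(280) = 5.635; z_{0.05} = -1.645, z_{0.9} = 1.282.
σ = (5.635 − 2.944)/(1.282 − (-1.645)) = 0.919.
μ = 2.944 − (-1.645)·0.919 = 4.457.
E[T] = exp(μ + σ²/2) = exp(4.457 + 0.4226) = 132 ng/mL.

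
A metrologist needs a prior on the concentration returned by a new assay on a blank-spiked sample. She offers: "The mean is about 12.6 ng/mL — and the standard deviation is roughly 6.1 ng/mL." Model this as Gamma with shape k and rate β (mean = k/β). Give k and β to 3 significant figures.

k ≈ 4.27, β ≈ 0.339

For Gamma(k, rate β): mean = k/β, variance = k/β², so CV = 1/√k.
CV = SD/mean = 6.1/12.6 = 0.4841, hence k = 1/CV² = 4.27.
Then β = k/mean = 4.27/12.6 = 0.339.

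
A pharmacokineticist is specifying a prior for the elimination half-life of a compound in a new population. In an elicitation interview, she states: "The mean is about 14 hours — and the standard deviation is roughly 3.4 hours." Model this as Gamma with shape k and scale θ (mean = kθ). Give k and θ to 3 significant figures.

k ≈ 17, θ ≈ 0.826

For Gamma(k, scale θ): mean = kθ, variance = kθ², so CV = 1/√k.
CV = SD/mean = 3.4/14 = 0.2429, hence k = 1/CV² = 17.
Then θ = mean/k = 14/17 = 0.826.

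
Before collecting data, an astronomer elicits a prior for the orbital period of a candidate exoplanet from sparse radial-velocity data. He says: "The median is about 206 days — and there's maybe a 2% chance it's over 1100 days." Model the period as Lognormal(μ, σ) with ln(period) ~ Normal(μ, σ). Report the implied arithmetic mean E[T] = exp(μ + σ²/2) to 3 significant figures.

E[T] ≈ 287 days

If T ~ Lognormal(μ,σ) then ln T ~ Normal(μ,σ), so the p-quantile of ln T is μ + z_p·σ.
ln(206) = 5.328 and ln(1100) = 7.003; z_{0.5} = 0, z_{0.98} = 2.054.
σ = (7.003 − 5.328)/(2.054 − (0)) = 0.816.
μ = 5.328 − (0)·0.816 = 5.328.
E[T] = exp(μ + σ²/2) = exp(5.328 + 0.3327) = 287 days.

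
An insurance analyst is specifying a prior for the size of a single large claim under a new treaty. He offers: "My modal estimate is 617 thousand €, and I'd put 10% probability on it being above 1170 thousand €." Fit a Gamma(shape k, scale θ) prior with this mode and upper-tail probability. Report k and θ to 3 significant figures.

Gamma(k,θ) with k>1 has mode (k−1)θ, so θ = 617/(k−1).
Need P(X < 1170) = 0.9 with θ tied to k this way. Start at k = 2, θ = 617: P(X<1170) ≈ 0.565.
Too low — raise k to concentrate. Iterating converges to k ≈ 5.67.
Then θ = 617/(5.67−1) ≈ 132.

k ≈ 5.67, θ ≈ 132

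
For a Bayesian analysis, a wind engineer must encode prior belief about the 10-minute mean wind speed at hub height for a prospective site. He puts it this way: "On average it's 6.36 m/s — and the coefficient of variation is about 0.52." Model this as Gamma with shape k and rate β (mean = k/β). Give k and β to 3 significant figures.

For Gamma(k, rate β): mean = k/β, variance = k/β², so CV = 1/√k.
CV = 0.52, hence k = 1/CV² = 3.7.
Then β = k/mean = 3.7/6.36 = 0.581.

k ≈ 3.7, β ≈ 0.581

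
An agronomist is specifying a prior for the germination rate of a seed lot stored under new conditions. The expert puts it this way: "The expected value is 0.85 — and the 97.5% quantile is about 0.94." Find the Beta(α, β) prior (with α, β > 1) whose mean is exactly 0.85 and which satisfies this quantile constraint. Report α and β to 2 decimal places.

α ≈ 35.37, β ≈ 6.24

With mean 0.85 fixed, write α = 0.85s, β = 0.15s where s = α+β.
Need P(θ < 0.94) = 0.975 under Beta(0.85s, 0.15s). Normal approximation: (q−m)/√(m(1−m)/s) ≈ z_{0.975} = 1.96, so s ≈ 0.85·0.15·(1.96)²/(0.94−0.85)² = 60.5.
At s = 60.5: P(θ<0.94) ≈ 0.992. Adjusting to match 0.975 gives s ≈ 41.62.
So α = 0.85·41.62 ≈ 35.37, β = 0.15·41.62 ≈ 6.24.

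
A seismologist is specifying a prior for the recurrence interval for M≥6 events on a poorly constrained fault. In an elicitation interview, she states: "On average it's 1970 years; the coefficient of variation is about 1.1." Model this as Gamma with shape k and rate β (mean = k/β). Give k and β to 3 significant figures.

For Gamma(k, rate β): mean = k/β, variance = k/β², so CV = 1/√k.
CV = 1.1, hence k = 1/CV² = 0.826.
Then β = k/mean = 0.826/1970 = 0.00042.

k ≈ 0.826, β ≈ 0.00042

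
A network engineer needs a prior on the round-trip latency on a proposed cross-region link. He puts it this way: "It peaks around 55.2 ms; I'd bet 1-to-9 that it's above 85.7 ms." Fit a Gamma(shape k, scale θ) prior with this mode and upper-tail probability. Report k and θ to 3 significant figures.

k ≈ 10.7, θ ≈ 5.71

Gamma(k,θ) with k>1 has mode (k−1)θ, so θ = 55.2/(k−1).
Need P(X < 85.7) = 0.9 with θ tied to k this way. Start at k = 2, θ = 55.2: P(X<85.7) ≈ 0.460.
Too low — raise k to concentrate. Iterating converges to k ≈ 10.7.
Then θ = 55.2/(10.7−1) ≈ 5.71.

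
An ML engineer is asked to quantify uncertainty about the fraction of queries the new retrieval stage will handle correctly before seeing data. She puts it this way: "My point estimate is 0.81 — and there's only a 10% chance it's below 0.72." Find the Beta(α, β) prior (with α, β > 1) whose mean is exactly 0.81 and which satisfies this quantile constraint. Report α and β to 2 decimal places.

α ≈ 26.89, β ≈ 6.31

With mean 0.81 fixed, write α = 0.81s, β = 0.19s where s = α+β.
Need P(θ < 0.72) = 0.1 under Beta(0.81s, 0.19s). Normal approximation: (q−m)/√(m(1−m)/s) ≈ z_{0.1} = -1.28, so s ≈ 0.81·0.19·(-1.28)²/(0.72−0.81)² = 31.2.
At s = 31.2: P(θ<0.72) ≈ 0.106. Adjusting to match 0.1 gives s ≈ 33.20.
So α = 0.81·33.20 ≈ 26.89, β = 0.19·33.20 ≈ 6.31.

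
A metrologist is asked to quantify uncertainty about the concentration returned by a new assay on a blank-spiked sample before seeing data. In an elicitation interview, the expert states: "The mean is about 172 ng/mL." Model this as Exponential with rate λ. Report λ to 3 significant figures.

Exponential mean = 1/λ, so λ = 1/172.0 = 0.00581.

λ ≈ 0.00581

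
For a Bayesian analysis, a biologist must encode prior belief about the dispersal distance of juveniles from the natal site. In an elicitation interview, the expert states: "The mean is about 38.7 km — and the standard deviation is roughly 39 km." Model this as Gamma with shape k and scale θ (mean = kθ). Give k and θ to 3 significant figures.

k ≈ 0.985, θ ≈ 39.3

For Gamma(k, scale θ): mean = kθ, variance = kθ², so CV = 1/√k.
CV = SD/mean = 39/38.7 = 1.008, hence k = 1/CV² = 0.985.
Then θ = mean/k = 38.7/0.985 = 39.3.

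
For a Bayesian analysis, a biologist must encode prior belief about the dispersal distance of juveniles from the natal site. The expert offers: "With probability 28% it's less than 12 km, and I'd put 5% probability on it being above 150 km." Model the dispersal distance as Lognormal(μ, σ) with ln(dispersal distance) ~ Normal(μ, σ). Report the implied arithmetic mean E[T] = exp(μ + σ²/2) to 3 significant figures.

E[T] ≈ 44.2 km

If T ~ Lognormal(μ,σ) then ln T ~ Normal(μ,σ), so the p-quantile of ln T is μ + z_p·σ.
ln(12) = 2.485 and ln(150) = 5.011; z_{0.28} = -0.5828, z_{0.95} = 1.645.
σ = (5.011 − 2.485)/(1.645 − (-0.5828)) = 1.134.
μ = 2.485 − (-0.5828)·1.134 = 3.146.
E[T] = exp(μ + σ²/2) = exp(3.146 + 0.6427) = 44.2 km.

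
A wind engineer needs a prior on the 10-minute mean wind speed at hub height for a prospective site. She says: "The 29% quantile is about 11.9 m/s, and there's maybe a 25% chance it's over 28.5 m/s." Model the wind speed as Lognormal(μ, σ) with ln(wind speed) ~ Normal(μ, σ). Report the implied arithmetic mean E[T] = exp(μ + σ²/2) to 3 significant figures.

If T ~ Lognormal(μ,σ) then ln T ~ Normal(μ,σ), so the p-quantile of ln T is μ + z_p·σ.
ln(11.9) = 2.477 and ln(28.5) = 3.35; z_{0.29} = -0.5534, z_{0.75} = 0.6745.
σ = (3.35 − 2.477)/(0.6745 − (-0.5534)) = 0.711.
μ = 2.477 − (-0.5534)·0.711 = 2.870.
E[T] = exp(μ + σ²/2) = exp(2.870 + 0.2530) = 22.7 m/s.

E[T] ≈ 22.7 m/s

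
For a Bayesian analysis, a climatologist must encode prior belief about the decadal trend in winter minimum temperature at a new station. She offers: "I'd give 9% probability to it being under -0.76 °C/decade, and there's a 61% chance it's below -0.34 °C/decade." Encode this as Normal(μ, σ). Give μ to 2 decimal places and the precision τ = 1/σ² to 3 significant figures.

For Normal(μ,σ), the p-quantile is μ + z_p·σ. Here z_{0.09} = -1.341, z_{0.61} = 0.2793.
So -0.76 = μ − 1.341σ and -0.34 = μ + 0.2793σ.
Subtracting: σ = (-0.34 − -0.76)/(0.2793 − (-1.341)) = 0.26.
Then μ = -0.76 − (-1.341)·0.26 = -0.41.
Precision τ = 1/σ² = 1/0.2592² = 14.9.

μ = -0.41, τ = 14.9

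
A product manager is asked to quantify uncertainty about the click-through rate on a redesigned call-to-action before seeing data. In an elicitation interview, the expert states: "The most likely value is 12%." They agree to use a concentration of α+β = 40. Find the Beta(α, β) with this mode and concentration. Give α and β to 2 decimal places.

For α,β > 1 the Beta mode is (α−1)/(α+β−2). With α+β = 40, the mode is (α−1)/38.
Set (α−1)/38 = 0.12 → α = 1 + 0.12·38 = 5.56.
β = 40 − α = 34.44.

α = 5.56, β = 34.44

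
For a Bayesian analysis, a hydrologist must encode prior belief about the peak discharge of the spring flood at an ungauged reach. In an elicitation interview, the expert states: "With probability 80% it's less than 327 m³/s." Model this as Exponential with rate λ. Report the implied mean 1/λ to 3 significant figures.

P(T < 327.0) = 1 − e^(−λ·327.0) = 0.8, so λ = −ln(1−0.8)/327.0 = −ln(0.2)/327.0 = 0.00492.
Mean = 1/λ = 203 m³/s.

mean ≈ 203 m³/s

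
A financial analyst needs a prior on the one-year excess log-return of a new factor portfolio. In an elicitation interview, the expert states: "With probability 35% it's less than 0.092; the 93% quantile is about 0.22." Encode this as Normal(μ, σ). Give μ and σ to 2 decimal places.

μ = 0.12, σ = 0.07

For Normal(μ,σ), the p-quantile is μ + z_p·σ. Here z_{0.35} = -0.3853, z_{0.93} = 1.476.
So 0.092 = μ − 0.3853σ and 0.22 = μ + 1.476σ.
Subtracting: σ = (0.22 − 0.092)/(1.476 − (-0.3853)) = 0.07.
Then μ = 0.092 − (-0.3853)·0.07 = 0.12.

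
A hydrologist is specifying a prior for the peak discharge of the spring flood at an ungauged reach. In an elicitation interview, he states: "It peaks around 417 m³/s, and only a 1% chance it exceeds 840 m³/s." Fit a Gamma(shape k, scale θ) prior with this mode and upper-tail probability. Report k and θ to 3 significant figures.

Gamma(k,θ) with k>1 has mode (k−1)θ, so θ = 417/(k−1).
Need P(X < 840) = 0.99 with θ tied to k this way. Start at k = 2, θ = 417: P(X<840) ≈ 0.598.
Too low — raise k to concentrate. Iterating converges to k ≈ 11.
Then θ = 417/(11−1) ≈ 41.7.

k ≈ 11, θ ≈ 41.7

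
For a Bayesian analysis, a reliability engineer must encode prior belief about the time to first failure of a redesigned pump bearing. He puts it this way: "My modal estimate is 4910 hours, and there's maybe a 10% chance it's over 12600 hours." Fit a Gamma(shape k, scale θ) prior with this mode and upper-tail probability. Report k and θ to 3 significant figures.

k ≈ 3.16, θ ≈ 2270

Gamma(k,θ) with k>1 has mode (k−1)θ, so θ = 4910/(k−1).
Need P(X < 12600) = 0.9 with θ tied to k this way. Start at k = 2, θ = 4910: P(X<12600) ≈ 0.726.
Too low — raise k to concentrate. Iterating converges to k ≈ 3.16.
Then θ = 4910/(3.16−1) ≈ 2270.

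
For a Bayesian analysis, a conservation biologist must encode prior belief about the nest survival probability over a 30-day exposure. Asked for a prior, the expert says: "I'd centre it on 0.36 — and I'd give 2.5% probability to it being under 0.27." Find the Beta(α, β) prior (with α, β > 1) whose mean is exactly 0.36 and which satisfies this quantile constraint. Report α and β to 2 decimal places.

α ≈ 36.61, β ≈ 65.09

With mean 0.36 fixed, write α = 0.36s, β = 0.64s where s = α+β.
Need P(θ < 0.27) = 0.025 under Beta(0.36s, 0.64s). Normal approximation: (q−m)/√(m(1−m)/s) ≈ z_{0.025} = -1.96, so s ≈ 0.36·0.64·(-1.96)²/(0.27−0.36)² = 109.3.
At s = 109.3: P(θ<0.27) ≈ 0.021. Adjusting to match 0.025 gives s ≈ 101.70.
So α = 0.36·101.70 ≈ 36.61, β = 0.64·101.70 ≈ 65.09.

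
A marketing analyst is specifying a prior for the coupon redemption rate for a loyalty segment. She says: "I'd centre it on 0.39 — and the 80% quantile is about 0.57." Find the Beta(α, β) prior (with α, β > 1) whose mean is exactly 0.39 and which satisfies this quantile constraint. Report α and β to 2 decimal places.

With mean 0.39 fixed, write α = 0.39s, β = 0.61s where s = α+β.
Need P(θ < 0.57) = 0.8 under Beta(0.39s, 0.61s). Normal approximation: (q−m)/√(m(1−m)/s) ≈ z_{0.8} = 0.842, so s ≈ 0.39·0.61·(0.842)²/(0.57−0.39)² = 5.2.
At s = 5.2: P(θ<0.57) ≈ 0.803. Adjusting to match 0.8 gives s ≈ 5.06.
So α = 0.39·5.06 ≈ 1.97, β = 0.61·5.06 ≈ 3.09.

α ≈ 1.97, β ≈ 3.09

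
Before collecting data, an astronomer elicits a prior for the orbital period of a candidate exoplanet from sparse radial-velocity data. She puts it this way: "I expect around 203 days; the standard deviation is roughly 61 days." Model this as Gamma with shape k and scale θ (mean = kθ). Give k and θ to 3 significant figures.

k ≈ 11.1, θ ≈ 18.3

For Gamma(k, scale θ): mean = kθ, variance = kθ², so CV = 1/√k.
CV = SD/mean = 61/203 = 0.3005, hence k = 1/CV² = 11.1.
Then θ = mean/k = 203/11.1 = 18.3.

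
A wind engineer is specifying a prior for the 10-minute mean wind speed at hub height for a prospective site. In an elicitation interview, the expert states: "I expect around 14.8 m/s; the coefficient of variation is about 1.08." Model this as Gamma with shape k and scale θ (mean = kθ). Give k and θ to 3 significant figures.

k ≈ 0.857, θ ≈ 17.3

For Gamma(k, scale θ): mean = kθ, variance = kθ², so CV = 1/√k.
CV = 1.08, hence k = 1/CV² = 0.857.
Then θ = mean/k = 14.8/0.857 = 17.3.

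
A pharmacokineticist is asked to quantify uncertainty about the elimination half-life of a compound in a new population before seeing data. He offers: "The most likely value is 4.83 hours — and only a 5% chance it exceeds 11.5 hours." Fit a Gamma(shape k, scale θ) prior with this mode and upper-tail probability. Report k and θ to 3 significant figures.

k ≈ 4.63, θ ≈ 1.33

Gamma(k,θ) with k>1 has mode (k−1)θ, so θ = 4.83/(k−1).
Need P(X < 11.5) = 0.95 with θ tied to k this way. Start at k = 2, θ = 4.83: P(X<11.5) ≈ 0.687.
Too low — raise k to concentrate. Iterating converges to k ≈ 4.63.
Then θ = 4.83/(4.63−1) ≈ 1.33.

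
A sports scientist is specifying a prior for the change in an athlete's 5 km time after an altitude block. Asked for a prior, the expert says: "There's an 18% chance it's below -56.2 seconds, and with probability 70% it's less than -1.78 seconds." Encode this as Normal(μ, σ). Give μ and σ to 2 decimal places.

For Normal(μ,σ), the p-quantile is μ + z_p·σ. Here z_{0.18} = -0.9154, z_{0.7} = 0.5244.
So -56.2 = μ − 0.9154σ and -1.78 = μ + 0.5244σ.
Subtracting: σ = (-1.78 − -56.2)/(0.5244 − (-0.9154)) = 37.80.
Then μ = -56.2 − (-0.9154)·37.80 = -21.60.

μ = -21.60, σ = 37.80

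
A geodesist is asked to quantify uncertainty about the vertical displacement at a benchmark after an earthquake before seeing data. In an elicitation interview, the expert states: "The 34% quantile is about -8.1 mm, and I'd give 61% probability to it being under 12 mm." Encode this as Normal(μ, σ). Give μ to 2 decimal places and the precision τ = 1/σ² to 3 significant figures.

μ = 3.88, τ = 0.00118

For Normal(μ,σ), the p-quantile is μ + z_p·σ. Here z_{0.34} = -0.4125, z_{0.61} = 0.2793.
So -8.1 = μ − 0.4125σ and 12 = μ + 0.2793σ.
Subtracting: σ = (12 − -8.1)/(0.2793 − (-0.4125)) = 29.06.
Then μ = -8.1 − (-0.4125)·29.06 = 3.88.
Precision τ = 1/σ² = 1/29.06² = 0.00118.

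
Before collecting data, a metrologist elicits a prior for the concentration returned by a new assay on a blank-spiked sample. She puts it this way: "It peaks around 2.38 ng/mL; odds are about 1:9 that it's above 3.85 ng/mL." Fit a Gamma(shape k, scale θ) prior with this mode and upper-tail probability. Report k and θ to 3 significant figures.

k ≈ 9.13, θ ≈ 0.293

Gamma(k,θ) with k>1 has mode (k−1)θ, so θ = 2.38/(k−1).
Need P(X < 3.85) = 0.9 with θ tied to k this way. Start at k = 2, θ = 2.38: P(X<3.85) ≈ 0.481.
Too low — raise k to concentrate. Iterating converges to k ≈ 9.13.
Then θ = 2.38/(9.13−1) ≈ 0.293.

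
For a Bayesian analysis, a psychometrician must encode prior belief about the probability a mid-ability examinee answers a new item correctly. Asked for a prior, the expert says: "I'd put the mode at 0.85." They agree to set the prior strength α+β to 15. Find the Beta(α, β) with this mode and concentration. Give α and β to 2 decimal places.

α = 12.05, β = 2.95

For α,β > 1 the Beta mode is (α−1)/(α+β−2). With α+β = 15, the mode is (α−1)/13.
Set (α−1)/13 = 0.85 → α = 1 + 0.85·13 = 12.05.
β = 15 − α = 2.95.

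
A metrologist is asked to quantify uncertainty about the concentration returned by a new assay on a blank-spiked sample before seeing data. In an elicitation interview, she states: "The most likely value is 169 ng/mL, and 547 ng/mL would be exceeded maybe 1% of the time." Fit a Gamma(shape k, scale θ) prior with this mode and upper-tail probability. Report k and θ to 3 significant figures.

Gamma(k,θ) with k>1 has mode (k−1)θ, so θ = 169/(k−1).
Need P(X < 547) = 0.99 with θ tied to k this way. Start at k = 2, θ = 169: P(X<547) ≈ 0.834.
Too low — raise k to concentrate. Iterating converges to k ≈ 4.2.
Then θ = 169/(4.2−1) ≈ 52.8.

k ≈ 4.2, θ ≈ 52.8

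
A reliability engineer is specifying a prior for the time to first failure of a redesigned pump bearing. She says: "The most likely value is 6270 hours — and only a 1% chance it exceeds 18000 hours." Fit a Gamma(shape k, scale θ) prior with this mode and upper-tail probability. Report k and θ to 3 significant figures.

Gamma(k,θ) with k>1 has mode (k−1)θ, so θ = 6270/(k−1).
Need P(X < 18000) = 0.99 with θ tied to k this way. Start at k = 2, θ = 6270: P(X<18000) ≈ 0.781.
Too low — raise k to concentrate. Iterating converges to k ≈ 5.09.
Then θ = 6270/(5.09−1) ≈ 1530.

k ≈ 5.09, θ ≈ 1530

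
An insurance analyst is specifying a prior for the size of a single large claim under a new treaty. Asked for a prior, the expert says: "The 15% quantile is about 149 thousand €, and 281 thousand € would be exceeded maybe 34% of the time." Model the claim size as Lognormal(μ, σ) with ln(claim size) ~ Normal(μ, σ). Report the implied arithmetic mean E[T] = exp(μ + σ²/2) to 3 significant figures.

If T ~ Lognormal(μ,σ) then ln T ~ Normal(μ,σ), so the p-quantile of ln T is μ + z_p·σ.
ln(149) = 5.004 and ln(281) = 5.638; z_{0.15} = -1.036, z_{0.66} = 0.4125.
σ = (5.638 − 5.004)/(0.4125 − (-1.036)) = 0.438.
μ = 5.004 − (-1.036)·0.438 = 5.458.
E[T] = exp(μ + σ²/2) = exp(5.458 + 0.0959) = 258 thousand €.

E[T] ≈ 258 thousand €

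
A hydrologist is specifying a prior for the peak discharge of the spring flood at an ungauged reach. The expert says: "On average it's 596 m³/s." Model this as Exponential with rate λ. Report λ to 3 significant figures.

λ ≈ 0.00168

Exponential mean = 1/λ, so λ = 1/596.0 = 0.00168.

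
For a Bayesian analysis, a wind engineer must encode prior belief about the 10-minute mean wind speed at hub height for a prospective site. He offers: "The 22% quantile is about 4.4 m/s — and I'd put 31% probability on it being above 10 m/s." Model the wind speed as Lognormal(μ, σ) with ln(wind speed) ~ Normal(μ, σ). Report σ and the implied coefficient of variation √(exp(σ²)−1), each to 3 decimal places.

If T ~ Lognormal(μ,σ) then ln T ~ Normal(μ,σ), so the p-quantile of ln T is μ + z_p·σ.
ln(4.4) = 1.482 and ln(10) = 2.303; z_{0.22} = -0.7722, z_{0.69} = 0.4959.
σ = (2.303 − 1.482)/(0.4959 − (-0.7722)) = 0.647.
μ = 1.482 − (-0.7722)·0.647 = 1.982.
CV = √(exp(σ²)−1) = √(exp(0.4192)−1) = 0.722.

σ ≈ 0.647, CV ≈ 0.722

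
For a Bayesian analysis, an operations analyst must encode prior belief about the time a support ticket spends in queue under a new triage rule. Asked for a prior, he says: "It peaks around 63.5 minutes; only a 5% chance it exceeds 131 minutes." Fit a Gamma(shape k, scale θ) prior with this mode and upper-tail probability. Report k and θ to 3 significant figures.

k ≈ 6.27, θ ≈ 12

Gamma(k,θ) with k>1 has mode (k−1)θ, so θ = 63.5/(k−1).
Need P(X < 131) = 0.95 with θ tied to k this way. Start at k = 2, θ = 63.5: P(X<131) ≈ 0.611.
Too low — raise k to concentrate. Iterating converges to k ≈ 6.27.
Then θ = 63.5/(6.27−1) ≈ 12.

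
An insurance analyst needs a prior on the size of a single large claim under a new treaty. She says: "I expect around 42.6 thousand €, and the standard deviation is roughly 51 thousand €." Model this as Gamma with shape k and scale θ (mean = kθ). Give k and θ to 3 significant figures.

For Gamma(k, scale θ): mean = kθ, variance = kθ², so CV = 1/√k.
CV = SD/mean = 51/42.6 = 1.197, hence k = 1/CV² = 0.698.
Then θ = mean/k = 42.6/0.698 = 61.1.

k ≈ 0.698, θ ≈ 61.1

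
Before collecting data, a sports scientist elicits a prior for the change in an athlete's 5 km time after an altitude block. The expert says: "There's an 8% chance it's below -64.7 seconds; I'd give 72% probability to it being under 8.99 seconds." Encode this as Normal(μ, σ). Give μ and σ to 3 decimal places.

The p-quantile of Normal(μ,σ) is μ + z_p·σ, with z_{0.08} = -1.405 and z_{0.72} = 0.5828.
Eliminate σ: μ = (z₂·x₁ − z₁·x₂)/(z₂ − z₁) = (0.5828·-64.7 − (-1.405)·8.99)/1.988 = -12.615.
Then σ = (x₂ − x₁)/(z₂ − z₁) = (8.99 − -64.7)/1.988 = 37.069.

μ = -12.615, σ = 37.069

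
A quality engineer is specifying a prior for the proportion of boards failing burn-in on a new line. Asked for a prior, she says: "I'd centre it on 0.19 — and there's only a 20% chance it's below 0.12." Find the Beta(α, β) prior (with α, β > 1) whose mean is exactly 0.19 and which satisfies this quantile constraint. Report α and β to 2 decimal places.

With mean 0.19 fixed, write α = 0.19s, β = 0.81s where s = α+β.
Need P(θ < 0.12) = 0.2 under Beta(0.19s, 0.81s). Normal approximation: (q−m)/√(m(1−m)/s) ≈ z_{0.2} = -0.842, so s ≈ 0.19·0.81·(-0.842)²/(0.12−0.19)² = 22.2.
At s = 22.2: P(θ<0.12) ≈ 0.206. Adjusting to match 0.2 gives s ≈ 23.08.
So α = 0.19·23.08 ≈ 4.39, β = 0.81·23.08 ≈ 18.69.

α ≈ 4.39, β ≈ 18.69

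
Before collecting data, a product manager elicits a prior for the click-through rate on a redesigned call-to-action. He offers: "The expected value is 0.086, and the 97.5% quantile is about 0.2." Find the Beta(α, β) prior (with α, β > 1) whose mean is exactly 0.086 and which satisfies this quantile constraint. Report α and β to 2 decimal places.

With mean 0.086 fixed, write α = 0.086s, β = 0.914s where s = α+β.
Need P(θ < 0.2) = 0.975 under Beta(0.086s, 0.914s). Normal approximation: (q−m)/√(m(1−m)/s) ≈ z_{0.975} = 1.96, so s ≈ 0.086·0.914·(1.96)²/(0.2−0.086)² = 23.2.
At s = 23.2: P(θ<0.2) ≈ 0.954. Adjusting to match 0.975 gives s ≈ 33.48.
So α = 0.086·33.48 ≈ 2.88, β = 0.914·33.48 ≈ 30.60.

α ≈ 2.88, β ≈ 30.60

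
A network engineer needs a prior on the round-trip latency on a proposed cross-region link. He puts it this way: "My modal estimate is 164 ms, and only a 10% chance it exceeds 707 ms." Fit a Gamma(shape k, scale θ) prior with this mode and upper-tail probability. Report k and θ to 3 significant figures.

Gamma(k,θ) with k>1 has mode (k−1)θ, so θ = 164/(k−1).
Need P(X < 707) = 0.9 with θ tied to k this way. Start at k = 2, θ = 164: P(X<707) ≈ 0.929.
Too high — lower k to spread out. Iterating converges to k ≈ 1.85.
Then θ = 164/(1.85−1) ≈ 193.

k ≈ 1.85, θ ≈ 193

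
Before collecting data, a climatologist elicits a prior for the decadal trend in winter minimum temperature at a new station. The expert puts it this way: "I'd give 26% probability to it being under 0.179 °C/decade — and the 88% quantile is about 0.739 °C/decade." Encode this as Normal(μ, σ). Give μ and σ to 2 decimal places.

μ = 0.38, σ = 0.31

For Normal(μ,σ), the p-quantile is μ + z_p·σ. Here z_{0.26} = -0.6433, z_{0.88} = 1.175.
So 0.179 = μ − 0.6433σ and 0.739 = μ + 1.175σ.
Subtracting: σ = (0.739 − 0.179)/(1.175 − (-0.6433)) = 0.31.
Then μ = 0.179 − (-0.6433)·0.31 = 0.38.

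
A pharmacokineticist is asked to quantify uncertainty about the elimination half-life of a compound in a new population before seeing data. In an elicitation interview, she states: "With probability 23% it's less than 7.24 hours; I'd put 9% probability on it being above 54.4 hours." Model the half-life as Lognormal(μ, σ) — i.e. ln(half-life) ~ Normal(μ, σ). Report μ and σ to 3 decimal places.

μ ≈ 2.696, σ ≈ 0.970

If T ~ Lognormal(μ,σ) then ln T ~ Normal(μ,σ), so the p-quantile of ln T is μ + z_p·σ.
ln(7.24) = 1.98 and ln(54.4) = 3.996; z_{0.23} = -0.7388, z_{0.91} = 1.341.
σ = (3.996 − 1.98)/(1.341 − (-0.7388)) = 0.970.
μ = 1.98 − (-0.7388)·0.970 = 2.696.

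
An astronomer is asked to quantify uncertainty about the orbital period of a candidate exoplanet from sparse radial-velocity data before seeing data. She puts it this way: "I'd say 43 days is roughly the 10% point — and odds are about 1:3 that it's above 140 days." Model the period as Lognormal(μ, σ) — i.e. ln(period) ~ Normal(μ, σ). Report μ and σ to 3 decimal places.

If T ~ Lognormal(μ,σ) then ln T ~ Normal(μ,σ), so the p-quantile of ln T is μ + z_p·σ.
ln(43) = 3.761 and ln(140) = 4.942; z_{0.1} = -1.282, z_{0.75} = 0.6745.
σ = (4.942 − 3.761)/(0.6745 − (-1.282)) = 0.603.
μ = 3.761 − (-1.282)·0.603 = 4.535.

μ ≈ 4.535, σ ≈ 0.603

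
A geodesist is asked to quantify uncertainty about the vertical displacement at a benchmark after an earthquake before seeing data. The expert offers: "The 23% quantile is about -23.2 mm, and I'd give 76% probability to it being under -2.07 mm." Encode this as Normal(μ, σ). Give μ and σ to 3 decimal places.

μ = -12.397, σ = 14.621

The p-quantile of Normal(μ,σ) is μ + z_p·σ, with z_{0.23} = -0.7388 and z_{0.76} = 0.7063.
Eliminate σ: μ = (z₂·x₁ − z₁·x₂)/(z₂ − z₁) = (0.7063·-23.2 − (-0.7388)·-2.07)/1.445 = -12.397.
Then σ = (x₂ − x₁)/(z₂ − z₁) = (-2.07 − -23.2)/1.445 = 14.621.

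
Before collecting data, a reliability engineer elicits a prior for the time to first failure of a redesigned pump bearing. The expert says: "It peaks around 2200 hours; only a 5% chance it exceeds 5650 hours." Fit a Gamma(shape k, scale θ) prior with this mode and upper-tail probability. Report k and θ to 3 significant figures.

Gamma(k,θ) with k>1 has mode (k−1)θ, so θ = 2200/(k−1).
Need P(X < 5650) = 0.95 with θ tied to k this way. Start at k = 2, θ = 2200: P(X<5650) ≈ 0.726.
Too low — raise k to concentrate. Iterating converges to k ≈ 4.04.
Then θ = 2200/(4.04−1) ≈ 723.

k ≈ 4.04, θ ≈ 723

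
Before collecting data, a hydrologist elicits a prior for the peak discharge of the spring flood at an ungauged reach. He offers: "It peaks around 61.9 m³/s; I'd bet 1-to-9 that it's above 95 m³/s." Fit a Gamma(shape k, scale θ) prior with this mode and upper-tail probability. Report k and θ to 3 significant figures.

Gamma(k,θ) with k>1 has mode (k−1)θ, so θ = 61.9/(k−1).
Need P(X < 95) = 0.9 with θ tied to k this way. Start at k = 2, θ = 61.9: P(X<95) ≈ 0.454.
Too low — raise k to concentrate. Iterating converges to k ≈ 11.2.
Then θ = 61.9/(11.2−1) ≈ 6.08.

k ≈ 11.2, θ ≈ 6.08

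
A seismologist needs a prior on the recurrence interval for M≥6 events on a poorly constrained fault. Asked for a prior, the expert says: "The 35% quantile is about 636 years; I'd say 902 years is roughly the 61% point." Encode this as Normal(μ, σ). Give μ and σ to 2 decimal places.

μ = 790.21, σ = 400.22

The p-quantile of Normal(μ,σ) is μ + z_p·σ, with z_{0.35} = -0.3853 and z_{0.61} = 0.2793.
Eliminate σ: μ = (z₂·x₁ − z₁·x₂)/(z₂ − z₁) = (0.2793·636 − (-0.3853)·902)/0.6646 = 790.21.
Then σ = (x₂ − x₁)/(z₂ − z₁) = (902 − 636)/0.6646 = 400.22.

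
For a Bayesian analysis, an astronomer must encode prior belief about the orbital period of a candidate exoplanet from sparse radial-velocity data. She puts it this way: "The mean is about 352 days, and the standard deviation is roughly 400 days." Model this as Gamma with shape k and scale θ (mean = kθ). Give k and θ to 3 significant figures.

k ≈ 0.774, θ ≈ 455

For Gamma(k, scale θ): mean = kθ, variance = kθ², so CV = 1/√k.
CV = SD/mean = 400/352 = 1.136, hence k = 1/CV² = 0.774.
Then θ = mean/k = 352/0.774 = 455.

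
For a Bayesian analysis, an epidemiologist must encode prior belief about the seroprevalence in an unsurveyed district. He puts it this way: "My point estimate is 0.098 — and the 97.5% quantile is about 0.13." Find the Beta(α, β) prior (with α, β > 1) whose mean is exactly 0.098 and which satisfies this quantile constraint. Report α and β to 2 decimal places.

With mean 0.098 fixed, write α = 0.098s, β = 0.902s where s = α+β.
Need P(θ < 0.13) = 0.975 under Beta(0.098s, 0.902s). Normal approximation: (q−m)/√(m(1−m)/s) ≈ z_{0.975} = 1.96, so s ≈ 0.098·0.902·(1.96)²/(0.13−0.098)² = 331.6.
At s = 331.6: P(θ<0.13) ≈ 0.968. Adjusting to match 0.975 gives s ≈ 375.27.
So α = 0.098·375.27 ≈ 36.78, β = 0.902·375.27 ≈ 338.49.

α ≈ 36.78, β ≈ 338.49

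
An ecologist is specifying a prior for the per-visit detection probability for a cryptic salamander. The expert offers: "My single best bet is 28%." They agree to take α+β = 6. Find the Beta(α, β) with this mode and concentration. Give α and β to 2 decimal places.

For α,β > 1 the Beta mode is (α−1)/(α+β−2). With α+β = 6, the mode is (α−1)/4.
Set (α−1)/4 = 0.28 → α = 1 + 0.28·4 = 2.12.
β = 6 − α = 3.88.

α = 2.12, β = 3.88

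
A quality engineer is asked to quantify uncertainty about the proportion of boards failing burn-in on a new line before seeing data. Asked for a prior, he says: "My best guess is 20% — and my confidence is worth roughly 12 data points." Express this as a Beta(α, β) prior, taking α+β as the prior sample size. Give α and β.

α = 2.4, β = 9.6

Under the effective-sample-size interpretation, Beta(α, β) has prior mean α/(α+β) and prior sample size α+β.
So α+β = 12 and α/(α+β) = 0.2, giving α = 0.2·12 = 2.4 and β = 12 − 2.4 = 9.6.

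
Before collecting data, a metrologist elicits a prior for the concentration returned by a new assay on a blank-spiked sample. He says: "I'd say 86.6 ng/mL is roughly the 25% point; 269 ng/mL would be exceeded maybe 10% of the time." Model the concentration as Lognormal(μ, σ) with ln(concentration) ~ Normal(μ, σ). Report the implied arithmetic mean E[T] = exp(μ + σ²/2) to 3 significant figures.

E[T] ≈ 151 ng/mL

If T ~ Lognormal(μ,σ) then ln T ~ Normal(μ,σ), so the p-quantile of ln T is μ + z_p·σ.
ln(86.6) = 4.461 and ln(269) = 5.595; z_{0.25} = -0.6745, z_{0.9} = 1.282.
σ = (5.595 − 4.461)/(1.282 − (-0.6745)) = 0.579.
μ = 4.461 − (-0.6745)·0.579 = 4.852.
E[T] = exp(μ + σ²/2) = exp(4.852 + 0.1679) = 151 ng/mL.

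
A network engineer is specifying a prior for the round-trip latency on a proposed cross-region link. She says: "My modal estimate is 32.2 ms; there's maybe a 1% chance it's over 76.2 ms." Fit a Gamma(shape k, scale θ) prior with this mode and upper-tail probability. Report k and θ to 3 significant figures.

k ≈ 7.4, θ ≈ 5.03

Gamma(k,θ) with k>1 has mode (k−1)θ, so θ = 32.2/(k−1).
Need P(X < 76.2) = 0.99 with θ tied to k this way. Start at k = 2, θ = 32.2: P(X<76.2) ≈ 0.684.
Too low — raise k to concentrate. Iterating converges to k ≈ 7.4.
Then θ = 32.2/(7.4−1) ≈ 5.03.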